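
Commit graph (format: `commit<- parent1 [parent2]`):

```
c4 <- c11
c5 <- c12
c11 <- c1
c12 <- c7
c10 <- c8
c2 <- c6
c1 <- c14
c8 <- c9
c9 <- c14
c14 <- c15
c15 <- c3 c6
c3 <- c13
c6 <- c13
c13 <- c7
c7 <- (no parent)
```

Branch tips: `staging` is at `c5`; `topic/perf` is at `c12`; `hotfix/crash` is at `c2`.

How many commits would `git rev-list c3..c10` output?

Reachable from c10: {c10, c13, c14, c15, c3, c6, c7, c8, c9}.
Reachable from c3: {c13, c3, c7}.
In c10's history but not c3's: {c10, c14, c15, c6, c8, c9} — 6 commits.

6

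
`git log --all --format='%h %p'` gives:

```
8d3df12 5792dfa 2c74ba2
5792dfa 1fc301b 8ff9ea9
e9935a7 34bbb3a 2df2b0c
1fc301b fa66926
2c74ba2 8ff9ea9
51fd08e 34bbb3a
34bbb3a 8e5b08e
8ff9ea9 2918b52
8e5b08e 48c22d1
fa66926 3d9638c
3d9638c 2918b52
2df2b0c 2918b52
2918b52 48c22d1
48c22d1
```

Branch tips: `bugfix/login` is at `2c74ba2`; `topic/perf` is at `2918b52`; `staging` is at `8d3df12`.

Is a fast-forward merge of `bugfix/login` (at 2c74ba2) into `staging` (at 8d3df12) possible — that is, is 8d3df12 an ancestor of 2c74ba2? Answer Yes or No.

A fast-forward from 8d3df12 to 2c74ba2 is possible iff 8d3df12 is an ancestor of 2c74ba2.
Ancestors of 2c74ba2: {2918b52, 2c74ba2, 48c22d1, 8ff9ea9}.
8d3df12 is not among them, so fast-forward is not possible.

No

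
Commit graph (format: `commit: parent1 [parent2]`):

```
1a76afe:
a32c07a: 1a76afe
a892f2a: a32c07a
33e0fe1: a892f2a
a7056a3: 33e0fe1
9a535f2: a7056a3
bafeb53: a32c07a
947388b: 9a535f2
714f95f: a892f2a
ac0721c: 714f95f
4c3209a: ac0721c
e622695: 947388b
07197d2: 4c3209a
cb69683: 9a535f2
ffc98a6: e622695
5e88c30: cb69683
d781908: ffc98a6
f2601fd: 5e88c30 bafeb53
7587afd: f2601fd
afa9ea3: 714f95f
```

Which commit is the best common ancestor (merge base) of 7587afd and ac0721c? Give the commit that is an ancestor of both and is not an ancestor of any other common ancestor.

a892f2a

Ancestors of 7587afd: {1a76afe, 33e0fe1, 5e88c30, 7587afd, 9a535f2, a32c07a, a7056a3, a892f2a, bafeb53, cb69683, f2601fd}.
Ancestors of ac0721c: {1a76afe, 714f95f, a32c07a, a892f2a, ac0721c}.
Common ancestors: {1a76afe, a32c07a, a892f2a}.
Among these, a892f2a is not an ancestor of any other common ancestor — it is the merge base.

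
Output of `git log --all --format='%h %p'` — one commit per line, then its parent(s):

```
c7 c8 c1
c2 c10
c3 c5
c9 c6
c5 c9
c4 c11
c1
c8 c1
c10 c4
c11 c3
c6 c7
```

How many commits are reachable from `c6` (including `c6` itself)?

Walking parent pointers from c6: reachable set = {c1, c6, c7, c8}.
That is 4 commits.

4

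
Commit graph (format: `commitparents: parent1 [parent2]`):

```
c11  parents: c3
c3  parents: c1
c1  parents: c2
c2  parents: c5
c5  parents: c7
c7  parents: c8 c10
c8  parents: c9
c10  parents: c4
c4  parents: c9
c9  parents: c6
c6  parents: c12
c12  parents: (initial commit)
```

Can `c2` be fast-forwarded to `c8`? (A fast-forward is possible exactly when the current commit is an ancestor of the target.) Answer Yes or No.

No

A fast-forward from c2 to c8 is possible iff c2 is an ancestor of c8.
Ancestors of c8: {c12, c6, c8, c9}.
c2 is not among them, so fast-forward is not possible.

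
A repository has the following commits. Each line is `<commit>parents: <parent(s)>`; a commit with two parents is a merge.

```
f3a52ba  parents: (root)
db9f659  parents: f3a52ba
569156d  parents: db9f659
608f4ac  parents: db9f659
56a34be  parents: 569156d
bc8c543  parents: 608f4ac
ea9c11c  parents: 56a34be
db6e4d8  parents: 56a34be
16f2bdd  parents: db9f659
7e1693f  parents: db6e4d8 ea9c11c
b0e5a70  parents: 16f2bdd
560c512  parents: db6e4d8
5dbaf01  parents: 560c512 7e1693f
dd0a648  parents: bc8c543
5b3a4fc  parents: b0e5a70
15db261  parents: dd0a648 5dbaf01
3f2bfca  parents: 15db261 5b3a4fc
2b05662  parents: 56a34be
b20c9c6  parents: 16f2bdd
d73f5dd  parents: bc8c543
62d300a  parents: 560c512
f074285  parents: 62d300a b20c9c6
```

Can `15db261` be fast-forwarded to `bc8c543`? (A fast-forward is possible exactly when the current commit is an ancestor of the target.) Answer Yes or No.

No

A fast-forward from 15db261 to bc8c543 is possible iff 15db261 is an ancestor of bc8c543.
Ancestors of bc8c543: {608f4ac, bc8c543, db9f659, f3a52ba}.
15db261 is not among them, so fast-forward is not possible.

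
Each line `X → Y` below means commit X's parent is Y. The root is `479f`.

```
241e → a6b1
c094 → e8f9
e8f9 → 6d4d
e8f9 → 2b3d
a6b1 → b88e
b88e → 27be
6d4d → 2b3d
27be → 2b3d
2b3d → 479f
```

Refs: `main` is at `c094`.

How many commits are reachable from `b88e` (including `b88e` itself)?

4

Walking parent pointers from b88e: reachable set = {27be, 2b3d, 479f, b88e}.
That is 4 commits.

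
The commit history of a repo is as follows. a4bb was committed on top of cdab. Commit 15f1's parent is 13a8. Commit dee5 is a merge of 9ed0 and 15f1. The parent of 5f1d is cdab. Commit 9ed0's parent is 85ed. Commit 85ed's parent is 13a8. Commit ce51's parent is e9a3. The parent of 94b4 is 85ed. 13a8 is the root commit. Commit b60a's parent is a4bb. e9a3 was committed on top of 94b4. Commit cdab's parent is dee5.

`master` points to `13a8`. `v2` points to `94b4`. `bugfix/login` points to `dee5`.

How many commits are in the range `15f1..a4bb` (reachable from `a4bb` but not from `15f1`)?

5

Reachable from a4bb: {13a8, 15f1, 85ed, 9ed0, a4bb, cdab, dee5}.
Reachable from 15f1: {13a8, 15f1}.
In a4bb's history but not 15f1's: {85ed, 9ed0, a4bb, cdab, dee5} — 5 commits.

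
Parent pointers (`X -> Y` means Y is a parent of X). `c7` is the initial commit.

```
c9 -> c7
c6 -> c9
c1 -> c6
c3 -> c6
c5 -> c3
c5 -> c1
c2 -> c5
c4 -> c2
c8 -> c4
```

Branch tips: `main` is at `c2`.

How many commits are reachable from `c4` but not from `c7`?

Reachable from c4: {c1, c2, c3, c4, c5, c6, c7, c9}.
Reachable from c7: {c7}.
In c4's history but not c7's: {c1, c2, c3, c4, c5, c6, c9} — 7 commits.

7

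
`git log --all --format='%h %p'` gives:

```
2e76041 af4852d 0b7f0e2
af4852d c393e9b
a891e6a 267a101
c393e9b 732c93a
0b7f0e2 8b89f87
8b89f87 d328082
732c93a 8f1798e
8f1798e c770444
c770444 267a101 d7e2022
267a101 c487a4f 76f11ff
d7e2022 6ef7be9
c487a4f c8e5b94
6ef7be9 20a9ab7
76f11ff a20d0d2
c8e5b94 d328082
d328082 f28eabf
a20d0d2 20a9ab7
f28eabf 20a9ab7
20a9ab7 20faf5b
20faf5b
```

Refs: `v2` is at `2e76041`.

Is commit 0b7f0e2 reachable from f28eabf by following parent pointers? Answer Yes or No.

Ancestors of f28eabf: {20a9ab7, 20faf5b, f28eabf}.
0b7f0e2 is not in that set, so it is not an ancestor of f28eabf.

No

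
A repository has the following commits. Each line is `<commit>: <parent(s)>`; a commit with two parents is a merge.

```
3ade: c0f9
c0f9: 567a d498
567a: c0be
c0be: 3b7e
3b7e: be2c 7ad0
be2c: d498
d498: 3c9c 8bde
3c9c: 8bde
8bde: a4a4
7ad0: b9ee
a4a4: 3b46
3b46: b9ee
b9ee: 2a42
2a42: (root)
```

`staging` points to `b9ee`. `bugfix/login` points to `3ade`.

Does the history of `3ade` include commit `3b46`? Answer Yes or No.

Yes

Ancestors of 3ade (commits reachable by following parents): {2a42, 3ade, 3b46, 3b7e, 3c9c, 567a, 7ad0, 8bde, a4a4, b9ee, be2c, c0be, c0f9, d498}.
3b46 is in that set, so it is an ancestor of 3ade.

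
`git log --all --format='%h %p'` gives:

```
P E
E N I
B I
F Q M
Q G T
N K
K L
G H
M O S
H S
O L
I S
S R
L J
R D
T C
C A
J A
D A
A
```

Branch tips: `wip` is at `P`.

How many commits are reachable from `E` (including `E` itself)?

Walking parent pointers from E: reachable set = {A, D, E, I, J, K, L, N, R, S}.
That is 10 commits.

10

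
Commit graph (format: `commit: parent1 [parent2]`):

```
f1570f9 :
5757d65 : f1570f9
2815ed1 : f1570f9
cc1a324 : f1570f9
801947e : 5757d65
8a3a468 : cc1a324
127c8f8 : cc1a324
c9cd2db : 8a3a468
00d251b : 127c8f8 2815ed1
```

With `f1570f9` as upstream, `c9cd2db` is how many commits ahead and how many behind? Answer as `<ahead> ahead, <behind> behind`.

Reachable from c9cd2db: {8a3a468, c9cd2db, cc1a324, f1570f9}.
Reachable from f1570f9: {f1570f9}.
Only in c9cd2db's history (ahead): {8a3a468, c9cd2db, cc1a324} — 3.
Only in f1570f9's history (behind): {} — 0.

3 ahead, 0 behind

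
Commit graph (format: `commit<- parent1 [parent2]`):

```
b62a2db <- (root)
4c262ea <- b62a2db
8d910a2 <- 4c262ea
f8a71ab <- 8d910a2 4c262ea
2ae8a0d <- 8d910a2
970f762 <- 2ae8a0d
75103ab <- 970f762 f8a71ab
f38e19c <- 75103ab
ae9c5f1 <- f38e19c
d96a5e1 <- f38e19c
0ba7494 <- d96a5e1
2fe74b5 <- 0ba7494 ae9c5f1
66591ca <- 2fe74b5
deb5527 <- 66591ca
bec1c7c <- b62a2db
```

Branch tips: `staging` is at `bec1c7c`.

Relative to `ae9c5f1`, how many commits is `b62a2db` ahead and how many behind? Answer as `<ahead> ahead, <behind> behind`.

Reachable from b62a2db: {b62a2db}.
Reachable from ae9c5f1: {2ae8a0d, 4c262ea, 75103ab, 8d910a2, 970f762, ae9c5f1, b62a2db, f38e19c, f8a71ab}.
Only in b62a2db's history (ahead): {} — 0.
Only in ae9c5f1's history (behind): {2ae8a0d, 4c262ea, 75103ab, 8d910a2, 970f762, ae9c5f1, f38e19c, f8a71ab} — 8.

0 ahead, 8 behind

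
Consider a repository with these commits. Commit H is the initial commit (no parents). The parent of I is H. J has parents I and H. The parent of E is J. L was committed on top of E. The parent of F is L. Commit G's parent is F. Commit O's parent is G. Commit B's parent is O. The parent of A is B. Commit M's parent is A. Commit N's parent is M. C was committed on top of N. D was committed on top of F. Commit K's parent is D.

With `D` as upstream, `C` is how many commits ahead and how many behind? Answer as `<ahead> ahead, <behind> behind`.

Reachable from C: {A, B, C, E, F, G, H, I, J, L, M, N, O}.
Reachable from D: {D, E, F, H, I, J, L}.
Only in C's history (ahead): {A, B, C, G, M, N, O} — 7.
Only in D's history (behind): {D} — 1.

7 ahead, 1 behind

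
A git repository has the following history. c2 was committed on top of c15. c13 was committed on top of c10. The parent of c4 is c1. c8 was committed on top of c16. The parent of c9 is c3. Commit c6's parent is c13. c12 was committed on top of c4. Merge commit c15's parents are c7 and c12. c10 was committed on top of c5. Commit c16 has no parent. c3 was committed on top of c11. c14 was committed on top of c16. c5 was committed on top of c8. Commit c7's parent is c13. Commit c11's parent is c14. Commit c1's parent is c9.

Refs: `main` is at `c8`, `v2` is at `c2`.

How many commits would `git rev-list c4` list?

Walking parent pointers from c4: reachable set = {c1, c11, c14, c16, c3, c4, c9}.
That is 7 commits.

7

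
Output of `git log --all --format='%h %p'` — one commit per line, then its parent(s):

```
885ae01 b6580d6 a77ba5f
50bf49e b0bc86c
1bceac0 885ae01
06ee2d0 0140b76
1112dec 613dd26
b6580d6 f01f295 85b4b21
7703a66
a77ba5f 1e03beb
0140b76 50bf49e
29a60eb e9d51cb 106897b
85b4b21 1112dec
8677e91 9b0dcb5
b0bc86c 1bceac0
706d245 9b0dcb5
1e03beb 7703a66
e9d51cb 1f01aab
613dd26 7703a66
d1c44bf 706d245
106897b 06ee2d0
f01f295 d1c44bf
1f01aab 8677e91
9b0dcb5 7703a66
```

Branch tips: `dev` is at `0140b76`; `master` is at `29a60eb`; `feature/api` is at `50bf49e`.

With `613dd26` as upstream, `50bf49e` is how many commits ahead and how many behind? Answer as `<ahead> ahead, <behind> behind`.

13 ahead, 0 behind

Reachable from 50bf49e: {1112dec, 1bceac0, 1e03beb, 50bf49e, 613dd26, 706d245, 7703a66, 85b4b21, 885ae01, 9b0dcb5, a77ba5f, b0bc86c, b6580d6, d1c44bf, f01f295}.
Reachable from 613dd26: {613dd26, 7703a66}.
Only in 50bf49e's history (ahead): {1112dec, 1bceac0, 1e03beb, 50bf49e, 706d245, 85b4b21, 885ae01, 9b0dcb5, a77ba5f, b0bc86c, b6580d6, d1c44bf, f01f295} — 13.
Only in 613dd26's history (behind): {} — 0.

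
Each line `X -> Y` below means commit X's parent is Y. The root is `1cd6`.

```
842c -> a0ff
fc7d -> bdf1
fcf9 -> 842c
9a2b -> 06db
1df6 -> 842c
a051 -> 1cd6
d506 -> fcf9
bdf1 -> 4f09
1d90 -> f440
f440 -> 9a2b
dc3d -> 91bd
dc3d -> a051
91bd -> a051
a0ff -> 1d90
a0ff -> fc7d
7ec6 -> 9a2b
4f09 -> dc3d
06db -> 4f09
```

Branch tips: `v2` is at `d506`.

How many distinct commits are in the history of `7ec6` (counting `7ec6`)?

8

Walking parent pointers from 7ec6: reachable set = {06db, 1cd6, 4f09, 7ec6, 91bd, 9a2b, a051, dc3d}.
That is 8 commits.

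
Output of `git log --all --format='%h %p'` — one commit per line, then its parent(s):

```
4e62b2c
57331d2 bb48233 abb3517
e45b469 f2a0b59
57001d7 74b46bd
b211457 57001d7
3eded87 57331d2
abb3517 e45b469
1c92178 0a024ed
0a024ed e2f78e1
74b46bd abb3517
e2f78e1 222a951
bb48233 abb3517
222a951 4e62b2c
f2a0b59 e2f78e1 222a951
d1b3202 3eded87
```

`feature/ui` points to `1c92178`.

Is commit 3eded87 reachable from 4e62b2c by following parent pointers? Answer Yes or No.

No

Ancestors of 4e62b2c: {4e62b2c}.
3eded87 is not in that set, so it is not an ancestor of 4e62b2c.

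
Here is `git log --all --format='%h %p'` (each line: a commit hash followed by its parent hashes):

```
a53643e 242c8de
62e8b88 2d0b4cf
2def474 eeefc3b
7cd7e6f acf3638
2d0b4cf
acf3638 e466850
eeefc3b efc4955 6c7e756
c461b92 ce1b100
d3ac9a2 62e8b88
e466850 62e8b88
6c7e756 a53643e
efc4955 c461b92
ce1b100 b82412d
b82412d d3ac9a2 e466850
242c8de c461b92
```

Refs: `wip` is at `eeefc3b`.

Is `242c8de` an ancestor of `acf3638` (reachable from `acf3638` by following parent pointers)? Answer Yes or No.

Ancestors of acf3638: {2d0b4cf, 62e8b88, acf3638, e466850}.
242c8de is not in that set, so it is not an ancestor of acf3638.

No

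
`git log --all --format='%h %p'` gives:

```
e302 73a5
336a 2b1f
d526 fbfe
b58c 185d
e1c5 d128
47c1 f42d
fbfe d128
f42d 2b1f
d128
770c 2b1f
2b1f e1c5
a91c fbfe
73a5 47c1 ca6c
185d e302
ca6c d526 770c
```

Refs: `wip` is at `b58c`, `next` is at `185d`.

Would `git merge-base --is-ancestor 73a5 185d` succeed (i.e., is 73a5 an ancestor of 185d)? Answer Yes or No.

Ancestors of 185d (commits reachable by following parents): {185d, 2b1f, 47c1, 73a5, 770c, ca6c, d128, d526, e1c5, e302, f42d, fbfe}.
73a5 is in that set, so it is an ancestor of 185d.

Yes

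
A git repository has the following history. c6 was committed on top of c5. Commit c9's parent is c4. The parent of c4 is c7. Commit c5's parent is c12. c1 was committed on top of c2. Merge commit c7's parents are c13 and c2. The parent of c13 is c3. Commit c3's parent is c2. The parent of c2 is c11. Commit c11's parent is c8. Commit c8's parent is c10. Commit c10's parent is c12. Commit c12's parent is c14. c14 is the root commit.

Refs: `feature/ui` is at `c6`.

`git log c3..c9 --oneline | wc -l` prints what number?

Reachable from c9: {c10, c11, c12, c13, c14, c2, c3, c4, c7, c8, c9}.
Reachable from c3: {c10, c11, c12, c14, c2, c3, c8}.
In c9's history but not c3's: {c13, c4, c7, c9} — 4 commits.

4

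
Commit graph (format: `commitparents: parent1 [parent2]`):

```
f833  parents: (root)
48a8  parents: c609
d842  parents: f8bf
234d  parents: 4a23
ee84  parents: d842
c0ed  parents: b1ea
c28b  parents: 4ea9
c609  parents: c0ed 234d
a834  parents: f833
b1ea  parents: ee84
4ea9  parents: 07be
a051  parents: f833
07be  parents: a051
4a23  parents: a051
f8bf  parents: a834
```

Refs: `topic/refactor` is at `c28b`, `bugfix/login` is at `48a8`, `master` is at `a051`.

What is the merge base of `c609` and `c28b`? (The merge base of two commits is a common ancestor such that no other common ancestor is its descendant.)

a051

Ancestors of c609: {234d, 4a23, a051, a834, b1ea, c0ed, c609, d842, ee84, f833, f8bf}.
Ancestors of c28b: {07be, 4ea9, a051, c28b, f833}.
Common ancestors: {a051, f833}.
Among these, a051 is not an ancestor of any other common ancestor — it is the merge base.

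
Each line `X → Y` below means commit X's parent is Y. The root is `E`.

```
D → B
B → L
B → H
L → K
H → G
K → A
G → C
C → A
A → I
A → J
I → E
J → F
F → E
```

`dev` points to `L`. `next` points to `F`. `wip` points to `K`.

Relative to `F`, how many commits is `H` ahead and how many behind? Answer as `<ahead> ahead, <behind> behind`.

Reachable from H: {A, C, E, F, G, H, I, J}.
Reachable from F: {E, F}.
Only in H's history (ahead): {A, C, G, H, I, J} — 6.
Only in F's history (behind): {} — 0.

6 ahead, 0 behind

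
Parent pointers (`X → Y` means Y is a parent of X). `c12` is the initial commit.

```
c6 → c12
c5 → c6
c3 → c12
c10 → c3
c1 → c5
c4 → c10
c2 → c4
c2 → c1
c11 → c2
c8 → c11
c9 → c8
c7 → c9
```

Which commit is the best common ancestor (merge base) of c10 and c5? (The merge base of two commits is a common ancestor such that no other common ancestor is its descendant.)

c12

Ancestors of c10: {c10, c12, c3}.
Ancestors of c5: {c12, c5, c6}.
Common ancestors: {c12}.
The only common ancestor is c12, so it is the merge base.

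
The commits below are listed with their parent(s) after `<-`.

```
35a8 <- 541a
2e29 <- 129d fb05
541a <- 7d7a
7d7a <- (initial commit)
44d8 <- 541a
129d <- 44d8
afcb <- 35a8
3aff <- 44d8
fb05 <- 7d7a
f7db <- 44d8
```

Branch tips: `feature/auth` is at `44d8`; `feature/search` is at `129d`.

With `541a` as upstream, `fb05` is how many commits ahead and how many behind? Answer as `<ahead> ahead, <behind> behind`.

1 ahead, 1 behind

Reachable from fb05: {7d7a, fb05}.
Reachable from 541a: {541a, 7d7a}.
Only in fb05's history (ahead): {fb05} — 1.
Only in 541a's history (behind): {541a} — 1.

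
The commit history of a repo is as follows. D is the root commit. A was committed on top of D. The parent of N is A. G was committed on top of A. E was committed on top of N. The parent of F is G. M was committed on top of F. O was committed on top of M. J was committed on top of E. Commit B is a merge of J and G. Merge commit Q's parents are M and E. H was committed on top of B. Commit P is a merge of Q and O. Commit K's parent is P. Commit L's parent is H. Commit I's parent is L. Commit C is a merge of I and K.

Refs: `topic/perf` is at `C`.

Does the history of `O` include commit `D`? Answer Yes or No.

Yes

Ancestors of O (commits reachable by following parents): {A, D, F, G, M, O}.
D is in that set, so it is an ancestor of O.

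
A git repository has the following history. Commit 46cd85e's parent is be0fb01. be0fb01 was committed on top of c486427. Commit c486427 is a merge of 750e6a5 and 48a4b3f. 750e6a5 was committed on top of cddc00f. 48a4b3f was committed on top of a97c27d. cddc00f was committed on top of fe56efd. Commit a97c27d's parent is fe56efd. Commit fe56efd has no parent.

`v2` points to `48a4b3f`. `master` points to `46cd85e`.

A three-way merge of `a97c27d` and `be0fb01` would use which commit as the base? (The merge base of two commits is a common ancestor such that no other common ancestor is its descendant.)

Ancestors of a97c27d: {a97c27d, fe56efd}.
Ancestors of be0fb01: {48a4b3f, 750e6a5, a97c27d, be0fb01, c486427, cddc00f, fe56efd}.
Common ancestors: {a97c27d, fe56efd}.
Among these, a97c27d is not an ancestor of any other common ancestor — it is the merge base.

a97c27d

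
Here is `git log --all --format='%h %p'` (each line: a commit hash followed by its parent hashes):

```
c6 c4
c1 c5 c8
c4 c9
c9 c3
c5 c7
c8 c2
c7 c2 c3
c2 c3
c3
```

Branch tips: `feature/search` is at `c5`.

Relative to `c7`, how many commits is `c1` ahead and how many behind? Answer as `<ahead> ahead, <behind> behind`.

3 ahead, 0 behind

Reachable from c1: {c1, c2, c3, c5, c7, c8}.
Reachable from c7: {c2, c3, c7}.
Only in c1's history (ahead): {c1, c5, c8} — 3.
Only in c7's history (behind): {} — 0.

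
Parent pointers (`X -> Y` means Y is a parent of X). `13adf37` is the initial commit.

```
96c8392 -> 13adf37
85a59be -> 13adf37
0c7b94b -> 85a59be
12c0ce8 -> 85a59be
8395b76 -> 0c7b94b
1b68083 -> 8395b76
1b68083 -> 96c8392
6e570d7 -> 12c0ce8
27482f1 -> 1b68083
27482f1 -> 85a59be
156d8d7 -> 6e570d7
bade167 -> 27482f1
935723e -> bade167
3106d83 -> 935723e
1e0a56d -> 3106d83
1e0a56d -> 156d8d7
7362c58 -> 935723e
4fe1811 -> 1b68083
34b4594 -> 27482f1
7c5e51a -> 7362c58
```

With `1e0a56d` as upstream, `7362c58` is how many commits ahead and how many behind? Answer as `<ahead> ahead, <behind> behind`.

Reachable from 7362c58: {0c7b94b, 13adf37, 1b68083, 27482f1, 7362c58, 8395b76, 85a59be, 935723e, 96c8392, bade167}.
Reachable from 1e0a56d: {0c7b94b, 12c0ce8, 13adf37, 156d8d7, 1b68083, 1e0a56d, 27482f1, 3106d83, 6e570d7, 8395b76, 85a59be, 935723e, 96c8392, bade167}.
Only in 7362c58's history (ahead): {7362c58} — 1.
Only in 1e0a56d's history (behind): {12c0ce8, 156d8d7, 1e0a56d, 3106d83, 6e570d7} — 5.

1 ahead, 5 behind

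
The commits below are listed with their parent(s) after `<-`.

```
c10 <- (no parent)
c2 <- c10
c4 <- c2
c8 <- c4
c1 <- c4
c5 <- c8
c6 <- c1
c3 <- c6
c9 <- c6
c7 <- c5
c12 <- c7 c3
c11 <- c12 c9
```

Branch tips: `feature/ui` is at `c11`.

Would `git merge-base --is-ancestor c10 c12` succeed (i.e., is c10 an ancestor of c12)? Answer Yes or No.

Yes

Ancestors of c12 (commits reachable by following parents): {c1, c10, c12, c2, c3, c4, c5, c6, c7, c8}.
c10 is in that set, so it is an ancestor of c12.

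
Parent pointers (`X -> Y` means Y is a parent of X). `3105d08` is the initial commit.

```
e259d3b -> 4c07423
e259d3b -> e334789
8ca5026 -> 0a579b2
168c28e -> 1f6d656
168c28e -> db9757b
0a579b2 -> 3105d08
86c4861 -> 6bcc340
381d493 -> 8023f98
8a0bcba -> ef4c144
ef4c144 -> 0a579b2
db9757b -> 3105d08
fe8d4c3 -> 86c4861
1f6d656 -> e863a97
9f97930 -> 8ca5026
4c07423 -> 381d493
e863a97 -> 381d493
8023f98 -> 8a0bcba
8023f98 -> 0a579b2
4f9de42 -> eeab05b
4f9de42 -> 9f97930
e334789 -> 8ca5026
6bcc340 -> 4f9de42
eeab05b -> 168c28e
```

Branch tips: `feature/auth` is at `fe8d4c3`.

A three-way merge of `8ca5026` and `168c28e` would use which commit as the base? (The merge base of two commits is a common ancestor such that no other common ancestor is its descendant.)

0a579b2

Ancestors of 8ca5026: {0a579b2, 3105d08, 8ca5026}.
Ancestors of 168c28e: {0a579b2, 168c28e, 1f6d656, 3105d08, 381d493, 8023f98, 8a0bcba, db9757b, e863a97, ef4c144}.
Common ancestors: {0a579b2, 3105d08}.
Among these, 0a579b2 is not an ancestor of any other common ancestor — it is the merge base.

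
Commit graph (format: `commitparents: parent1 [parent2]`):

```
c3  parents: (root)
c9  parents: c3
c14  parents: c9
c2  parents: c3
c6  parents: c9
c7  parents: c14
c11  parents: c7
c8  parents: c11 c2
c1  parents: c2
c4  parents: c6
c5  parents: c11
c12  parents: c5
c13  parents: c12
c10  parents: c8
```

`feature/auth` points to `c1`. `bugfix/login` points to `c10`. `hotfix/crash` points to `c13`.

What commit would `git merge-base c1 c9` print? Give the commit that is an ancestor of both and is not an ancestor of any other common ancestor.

c3

Ancestors of c1: {c1, c2, c3}.
Ancestors of c9: {c3, c9}.
Common ancestors: {c3}.
The only common ancestor is c3, so it is the merge base.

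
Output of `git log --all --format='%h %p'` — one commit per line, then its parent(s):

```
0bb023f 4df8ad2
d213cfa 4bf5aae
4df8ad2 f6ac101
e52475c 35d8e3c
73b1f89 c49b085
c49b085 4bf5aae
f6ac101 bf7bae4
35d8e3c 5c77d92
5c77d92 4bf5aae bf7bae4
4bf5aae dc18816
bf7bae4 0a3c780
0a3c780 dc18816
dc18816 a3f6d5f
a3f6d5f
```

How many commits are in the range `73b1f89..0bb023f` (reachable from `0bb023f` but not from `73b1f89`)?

Reachable from 0bb023f: {0a3c780, 0bb023f, 4df8ad2, a3f6d5f, bf7bae4, dc18816, f6ac101}.
Reachable from 73b1f89: {4bf5aae, 73b1f89, a3f6d5f, c49b085, dc18816}.
In 0bb023f's history but not 73b1f89's: {0a3c780, 0bb023f, 4df8ad2, bf7bae4, f6ac101} — 5 commits.

5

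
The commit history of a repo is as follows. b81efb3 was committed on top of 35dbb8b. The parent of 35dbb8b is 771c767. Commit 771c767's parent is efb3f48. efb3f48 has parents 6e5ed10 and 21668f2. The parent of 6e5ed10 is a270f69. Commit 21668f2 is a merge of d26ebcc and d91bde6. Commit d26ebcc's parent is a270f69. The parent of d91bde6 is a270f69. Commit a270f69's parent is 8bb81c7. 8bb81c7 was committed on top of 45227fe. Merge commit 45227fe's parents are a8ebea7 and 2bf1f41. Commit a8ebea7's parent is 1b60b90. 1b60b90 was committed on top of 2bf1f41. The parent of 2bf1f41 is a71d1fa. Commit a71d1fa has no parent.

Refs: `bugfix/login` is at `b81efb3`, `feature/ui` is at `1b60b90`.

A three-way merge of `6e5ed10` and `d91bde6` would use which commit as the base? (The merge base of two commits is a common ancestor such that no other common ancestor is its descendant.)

a270f69

Ancestors of 6e5ed10: {1b60b90, 2bf1f41, 45227fe, 6e5ed10, 8bb81c7, a270f69, a71d1fa, a8ebea7}.
Ancestors of d91bde6: {1b60b90, 2bf1f41, 45227fe, 8bb81c7, a270f69, a71d1fa, a8ebea7, d91bde6}.
Common ancestors: {1b60b90, 2bf1f41, 45227fe, 8bb81c7, a270f69, a71d1fa, a8ebea7}.
Among these, a270f69 is not an ancestor of any other common ancestor — it is the merge base.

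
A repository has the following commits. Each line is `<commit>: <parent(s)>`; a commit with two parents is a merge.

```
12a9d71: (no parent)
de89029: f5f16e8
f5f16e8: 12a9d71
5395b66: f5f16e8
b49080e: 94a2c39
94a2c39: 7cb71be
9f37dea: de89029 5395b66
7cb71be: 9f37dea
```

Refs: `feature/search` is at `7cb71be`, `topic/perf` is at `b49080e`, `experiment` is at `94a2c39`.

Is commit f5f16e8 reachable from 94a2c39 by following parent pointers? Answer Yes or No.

Yes

Ancestors of 94a2c39 (commits reachable by following parents): {12a9d71, 5395b66, 7cb71be, 94a2c39, 9f37dea, de89029, f5f16e8}.
f5f16e8 is in that set, so it is an ancestor of 94a2c39.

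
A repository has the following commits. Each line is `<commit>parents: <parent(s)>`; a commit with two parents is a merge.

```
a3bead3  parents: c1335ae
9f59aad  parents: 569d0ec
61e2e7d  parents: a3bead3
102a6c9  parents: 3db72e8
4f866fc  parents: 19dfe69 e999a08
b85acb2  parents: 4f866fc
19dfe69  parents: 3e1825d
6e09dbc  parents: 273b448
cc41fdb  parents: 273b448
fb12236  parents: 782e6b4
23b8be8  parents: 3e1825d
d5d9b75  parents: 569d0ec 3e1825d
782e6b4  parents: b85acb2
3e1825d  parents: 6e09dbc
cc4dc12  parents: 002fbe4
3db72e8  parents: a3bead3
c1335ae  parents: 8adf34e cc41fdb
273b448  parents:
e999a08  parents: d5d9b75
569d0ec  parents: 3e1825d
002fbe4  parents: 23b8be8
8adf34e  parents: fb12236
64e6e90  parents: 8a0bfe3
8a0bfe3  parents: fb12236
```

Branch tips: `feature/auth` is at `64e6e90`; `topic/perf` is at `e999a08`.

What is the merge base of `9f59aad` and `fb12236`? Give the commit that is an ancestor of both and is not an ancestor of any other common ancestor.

569d0ec

Ancestors of 9f59aad: {273b448, 3e1825d, 569d0ec, 6e09dbc, 9f59aad}.
Ancestors of fb12236: {19dfe69, 273b448, 3e1825d, 4f866fc, 569d0ec, 6e09dbc, 782e6b4, b85acb2, d5d9b75, e999a08, fb12236}.
Common ancestors: {273b448, 3e1825d, 569d0ec, 6e09dbc}.
Among these, 569d0ec is not an ancestor of any other common ancestor — it is the merge base.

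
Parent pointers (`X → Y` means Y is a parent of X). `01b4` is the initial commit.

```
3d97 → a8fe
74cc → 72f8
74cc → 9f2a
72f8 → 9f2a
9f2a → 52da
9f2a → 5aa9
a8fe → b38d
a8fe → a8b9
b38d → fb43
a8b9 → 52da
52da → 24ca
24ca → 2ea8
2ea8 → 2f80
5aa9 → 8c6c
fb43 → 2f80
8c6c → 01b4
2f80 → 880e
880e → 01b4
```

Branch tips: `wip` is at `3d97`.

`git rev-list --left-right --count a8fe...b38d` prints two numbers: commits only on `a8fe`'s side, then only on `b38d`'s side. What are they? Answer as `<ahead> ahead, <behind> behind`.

Reachable from a8fe: {01b4, 24ca, 2ea8, 2f80, 52da, 880e, a8b9, a8fe, b38d, fb43}.
Reachable from b38d: {01b4, 2f80, 880e, b38d, fb43}.
Only in a8fe's history (ahead): {24ca, 2ea8, 52da, a8b9, a8fe} — 5.
Only in b38d's history (behind): {} — 0.

5 ahead, 0 behind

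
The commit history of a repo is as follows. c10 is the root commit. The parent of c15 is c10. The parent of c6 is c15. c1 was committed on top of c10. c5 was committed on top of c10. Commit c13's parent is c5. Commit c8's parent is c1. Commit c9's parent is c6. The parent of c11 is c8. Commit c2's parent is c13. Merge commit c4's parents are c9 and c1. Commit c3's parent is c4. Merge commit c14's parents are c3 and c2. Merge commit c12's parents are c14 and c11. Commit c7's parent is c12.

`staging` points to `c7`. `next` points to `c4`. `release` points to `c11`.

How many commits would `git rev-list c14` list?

11

Walking parent pointers from c14: reachable set = {c1, c10, c13, c14, c15, c2, c3, c4, c5, c6, c9}.
That is 11 commits.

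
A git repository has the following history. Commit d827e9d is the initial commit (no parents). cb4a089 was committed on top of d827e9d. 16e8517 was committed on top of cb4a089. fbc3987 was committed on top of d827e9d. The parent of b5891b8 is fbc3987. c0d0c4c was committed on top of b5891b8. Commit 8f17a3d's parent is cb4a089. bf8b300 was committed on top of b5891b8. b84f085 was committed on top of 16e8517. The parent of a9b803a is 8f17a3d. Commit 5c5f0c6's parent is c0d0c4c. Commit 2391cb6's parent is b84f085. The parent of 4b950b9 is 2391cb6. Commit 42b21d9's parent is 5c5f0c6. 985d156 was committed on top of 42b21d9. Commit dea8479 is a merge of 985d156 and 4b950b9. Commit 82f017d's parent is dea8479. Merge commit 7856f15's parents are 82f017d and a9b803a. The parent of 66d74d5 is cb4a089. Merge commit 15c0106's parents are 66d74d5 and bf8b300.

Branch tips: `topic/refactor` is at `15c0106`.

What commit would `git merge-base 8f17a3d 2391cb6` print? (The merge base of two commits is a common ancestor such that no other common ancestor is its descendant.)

cb4a089

Ancestors of 8f17a3d: {8f17a3d, cb4a089, d827e9d}.
Ancestors of 2391cb6: {16e8517, 2391cb6, b84f085, cb4a089, d827e9d}.
Common ancestors: {cb4a089, d827e9d}.
Among these, cb4a089 is not an ancestor of any other common ancestor — it is the merge base.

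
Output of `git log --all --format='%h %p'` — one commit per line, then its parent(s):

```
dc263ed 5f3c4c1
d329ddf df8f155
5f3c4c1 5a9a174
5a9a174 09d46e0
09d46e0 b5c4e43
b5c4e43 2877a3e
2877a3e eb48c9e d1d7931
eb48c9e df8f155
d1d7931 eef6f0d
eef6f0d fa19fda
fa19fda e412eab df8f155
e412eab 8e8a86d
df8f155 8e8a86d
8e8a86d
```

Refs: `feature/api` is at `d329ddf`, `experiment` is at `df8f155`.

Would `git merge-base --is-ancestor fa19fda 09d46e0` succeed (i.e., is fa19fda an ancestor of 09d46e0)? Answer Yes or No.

Ancestors of 09d46e0 (commits reachable by following parents): {09d46e0, 2877a3e, 8e8a86d, b5c4e43, d1d7931, df8f155, e412eab, eb48c9e, eef6f0d, fa19fda}.
fa19fda is in that set, so it is an ancestor of 09d46e0.

Yes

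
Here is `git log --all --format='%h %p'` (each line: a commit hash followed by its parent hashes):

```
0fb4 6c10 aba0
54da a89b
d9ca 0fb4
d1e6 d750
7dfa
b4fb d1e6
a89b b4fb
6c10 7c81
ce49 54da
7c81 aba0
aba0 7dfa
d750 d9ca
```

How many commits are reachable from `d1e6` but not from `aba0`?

6

Reachable from d1e6: {0fb4, 6c10, 7c81, 7dfa, aba0, d1e6, d750, d9ca}.
Reachable from aba0: {7dfa, aba0}.
In d1e6's history but not aba0's: {0fb4, 6c10, 7c81, d1e6, d750, d9ca} — 6 commits.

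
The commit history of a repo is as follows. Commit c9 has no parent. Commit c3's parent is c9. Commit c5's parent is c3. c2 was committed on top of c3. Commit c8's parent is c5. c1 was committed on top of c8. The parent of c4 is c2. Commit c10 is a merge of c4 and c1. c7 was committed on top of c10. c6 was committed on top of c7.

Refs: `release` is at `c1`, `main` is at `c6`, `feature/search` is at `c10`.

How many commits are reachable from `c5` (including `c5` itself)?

3

Walking parent pointers from c5: reachable set = {c3, c5, c9}.
That is 3 commits.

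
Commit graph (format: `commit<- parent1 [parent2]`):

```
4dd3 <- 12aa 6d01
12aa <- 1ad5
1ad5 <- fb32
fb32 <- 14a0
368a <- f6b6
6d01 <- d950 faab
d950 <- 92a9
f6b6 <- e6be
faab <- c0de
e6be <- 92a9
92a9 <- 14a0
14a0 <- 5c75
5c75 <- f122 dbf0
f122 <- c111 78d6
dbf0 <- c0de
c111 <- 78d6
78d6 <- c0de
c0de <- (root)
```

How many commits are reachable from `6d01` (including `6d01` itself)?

11

Walking parent pointers from 6d01: reachable set = {14a0, 5c75, 6d01, 78d6, 92a9, c0de, c111, d950, dbf0, f122, faab}.
That is 11 commits.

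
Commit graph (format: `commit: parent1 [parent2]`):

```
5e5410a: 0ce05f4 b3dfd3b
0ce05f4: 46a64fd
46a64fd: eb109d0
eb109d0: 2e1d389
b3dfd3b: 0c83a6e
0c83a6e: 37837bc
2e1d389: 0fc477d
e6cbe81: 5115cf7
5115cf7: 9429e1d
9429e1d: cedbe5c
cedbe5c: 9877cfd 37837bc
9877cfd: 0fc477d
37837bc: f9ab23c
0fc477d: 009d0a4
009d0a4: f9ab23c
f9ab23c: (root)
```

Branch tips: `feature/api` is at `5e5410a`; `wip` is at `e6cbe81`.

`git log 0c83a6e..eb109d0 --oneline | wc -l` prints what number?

Reachable from eb109d0: {009d0a4, 0fc477d, 2e1d389, eb109d0, f9ab23c}.
Reachable from 0c83a6e: {0c83a6e, 37837bc, f9ab23c}.
In eb109d0's history but not 0c83a6e's: {009d0a4, 0fc477d, 2e1d389, eb109d0} — 4 commits.

4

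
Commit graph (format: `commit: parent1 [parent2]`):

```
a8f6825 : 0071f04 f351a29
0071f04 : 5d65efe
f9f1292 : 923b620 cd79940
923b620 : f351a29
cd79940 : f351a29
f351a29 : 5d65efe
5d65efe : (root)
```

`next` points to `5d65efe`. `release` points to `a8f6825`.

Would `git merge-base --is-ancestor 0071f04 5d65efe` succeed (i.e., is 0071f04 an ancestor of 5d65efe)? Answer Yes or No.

Ancestors of 5d65efe: {5d65efe}.
0071f04 is not in that set, so it is not an ancestor of 5d65efe.

No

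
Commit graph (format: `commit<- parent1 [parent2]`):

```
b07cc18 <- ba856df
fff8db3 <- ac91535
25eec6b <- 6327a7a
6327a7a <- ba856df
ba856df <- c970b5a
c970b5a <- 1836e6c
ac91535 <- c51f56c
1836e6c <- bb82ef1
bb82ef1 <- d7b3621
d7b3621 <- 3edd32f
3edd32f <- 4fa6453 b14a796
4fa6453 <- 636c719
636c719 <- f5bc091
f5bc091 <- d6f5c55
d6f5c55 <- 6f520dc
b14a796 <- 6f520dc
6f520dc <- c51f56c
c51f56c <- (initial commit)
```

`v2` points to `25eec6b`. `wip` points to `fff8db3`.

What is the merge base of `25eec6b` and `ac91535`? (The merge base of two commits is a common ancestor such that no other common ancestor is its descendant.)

Ancestors of 25eec6b: {1836e6c, 25eec6b, 3edd32f, 4fa6453, 6327a7a, 636c719, 6f520dc, b14a796, ba856df, bb82ef1, c51f56c, c970b5a, d6f5c55, d7b3621, f5bc091}.
Ancestors of ac91535: {ac91535, c51f56c}.
Common ancestors: {c51f56c}.
The only common ancestor is c51f56c, so it is the merge base.

c51f56c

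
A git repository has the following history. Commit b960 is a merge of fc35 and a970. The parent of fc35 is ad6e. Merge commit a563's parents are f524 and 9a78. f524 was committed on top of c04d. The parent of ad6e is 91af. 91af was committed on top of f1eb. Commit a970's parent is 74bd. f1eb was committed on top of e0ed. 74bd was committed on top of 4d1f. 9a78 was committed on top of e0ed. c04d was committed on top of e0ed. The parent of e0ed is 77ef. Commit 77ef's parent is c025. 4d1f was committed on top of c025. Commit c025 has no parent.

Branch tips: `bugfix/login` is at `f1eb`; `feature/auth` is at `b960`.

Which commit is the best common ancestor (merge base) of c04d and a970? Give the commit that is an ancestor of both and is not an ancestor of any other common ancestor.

Ancestors of c04d: {77ef, c025, c04d, e0ed}.
Ancestors of a970: {4d1f, 74bd, a970, c025}.
Common ancestors: {c025}.
The only common ancestor is c025, so it is the merge base.

c025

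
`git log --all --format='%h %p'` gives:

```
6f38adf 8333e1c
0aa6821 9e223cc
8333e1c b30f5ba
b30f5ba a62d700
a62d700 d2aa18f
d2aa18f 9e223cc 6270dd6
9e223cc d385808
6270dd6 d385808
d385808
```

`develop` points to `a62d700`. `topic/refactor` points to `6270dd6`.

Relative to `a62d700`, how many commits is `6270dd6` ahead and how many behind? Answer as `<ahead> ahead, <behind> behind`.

Reachable from 6270dd6: {6270dd6, d385808}.
Reachable from a62d700: {6270dd6, 9e223cc, a62d700, d2aa18f, d385808}.
Only in 6270dd6's history (ahead): {} — 0.
Only in a62d700's history (behind): {9e223cc, a62d700, d2aa18f} — 3.

0 ahead, 3 behind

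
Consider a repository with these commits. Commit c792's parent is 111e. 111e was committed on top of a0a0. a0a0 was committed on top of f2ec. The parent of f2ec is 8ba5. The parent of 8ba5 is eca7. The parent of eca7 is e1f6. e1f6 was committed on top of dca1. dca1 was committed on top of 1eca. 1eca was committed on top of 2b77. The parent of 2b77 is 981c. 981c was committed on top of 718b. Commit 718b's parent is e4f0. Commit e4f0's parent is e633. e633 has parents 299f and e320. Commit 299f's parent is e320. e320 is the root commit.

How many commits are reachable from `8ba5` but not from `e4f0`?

8

Reachable from 8ba5: {1eca, 299f, 2b77, 718b, 8ba5, 981c, dca1, e1f6, e320, e4f0, e633, eca7}.
Reachable from e4f0: {299f, e320, e4f0, e633}.
In 8ba5's history but not e4f0's: {1eca, 2b77, 718b, 8ba5, 981c, dca1, e1f6, eca7} — 8 commits.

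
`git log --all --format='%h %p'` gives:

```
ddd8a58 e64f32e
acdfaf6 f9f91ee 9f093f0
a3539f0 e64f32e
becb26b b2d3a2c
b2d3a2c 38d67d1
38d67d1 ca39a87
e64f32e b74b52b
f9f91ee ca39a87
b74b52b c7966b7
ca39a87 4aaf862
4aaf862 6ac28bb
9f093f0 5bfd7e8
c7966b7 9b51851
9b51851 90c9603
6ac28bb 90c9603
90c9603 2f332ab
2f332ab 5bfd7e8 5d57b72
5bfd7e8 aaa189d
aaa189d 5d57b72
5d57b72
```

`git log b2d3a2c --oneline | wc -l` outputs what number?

Walking parent pointers from b2d3a2c: reachable set = {2f332ab, 38d67d1, 4aaf862, 5bfd7e8, 5d57b72, 6ac28bb, 90c9603, aaa189d, b2d3a2c, ca39a87}.
That is 10 commits.

10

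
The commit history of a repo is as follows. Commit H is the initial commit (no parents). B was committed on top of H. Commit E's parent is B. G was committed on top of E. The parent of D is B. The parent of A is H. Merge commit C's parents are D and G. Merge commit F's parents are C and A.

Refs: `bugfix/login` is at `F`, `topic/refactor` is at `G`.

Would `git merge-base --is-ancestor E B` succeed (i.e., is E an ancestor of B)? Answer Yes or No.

Ancestors of B: {B, H}.
E is not in that set, so it is not an ancestor of B.

No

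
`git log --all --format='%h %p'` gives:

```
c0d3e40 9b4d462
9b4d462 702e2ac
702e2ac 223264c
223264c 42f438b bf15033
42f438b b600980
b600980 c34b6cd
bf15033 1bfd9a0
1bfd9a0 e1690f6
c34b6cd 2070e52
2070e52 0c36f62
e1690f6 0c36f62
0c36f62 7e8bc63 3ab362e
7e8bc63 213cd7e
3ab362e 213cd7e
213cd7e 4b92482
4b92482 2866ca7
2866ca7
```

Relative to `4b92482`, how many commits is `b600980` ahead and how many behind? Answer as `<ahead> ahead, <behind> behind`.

7 ahead, 0 behind

Reachable from b600980: {0c36f62, 2070e52, 213cd7e, 2866ca7, 3ab362e, 4b92482, 7e8bc63, b600980, c34b6cd}.
Reachable from 4b92482: {2866ca7, 4b92482}.
Only in b600980's history (ahead): {0c36f62, 2070e52, 213cd7e, 3ab362e, 7e8bc63, b600980, c34b6cd} — 7.
Only in 4b92482's history (behind): {} — 0.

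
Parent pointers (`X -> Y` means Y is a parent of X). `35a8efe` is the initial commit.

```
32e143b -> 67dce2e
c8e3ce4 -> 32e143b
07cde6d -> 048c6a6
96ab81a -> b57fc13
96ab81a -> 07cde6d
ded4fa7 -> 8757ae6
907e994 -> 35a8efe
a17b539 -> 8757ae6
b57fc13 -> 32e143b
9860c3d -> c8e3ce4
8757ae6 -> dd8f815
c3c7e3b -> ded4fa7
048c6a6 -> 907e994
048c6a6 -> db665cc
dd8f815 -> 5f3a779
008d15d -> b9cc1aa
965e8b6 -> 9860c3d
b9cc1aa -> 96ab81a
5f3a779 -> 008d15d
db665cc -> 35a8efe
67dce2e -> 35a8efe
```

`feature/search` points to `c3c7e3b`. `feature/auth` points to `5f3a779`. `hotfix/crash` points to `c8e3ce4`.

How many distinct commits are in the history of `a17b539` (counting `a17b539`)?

15

Walking parent pointers from a17b539: reachable set = {008d15d, 048c6a6, 07cde6d, 32e143b, 35a8efe, 5f3a779, 67dce2e, 8757ae6, 907e994, 96ab81a, a17b539, b57fc13, b9cc1aa, db665cc, dd8f815}.
That is 15 commits.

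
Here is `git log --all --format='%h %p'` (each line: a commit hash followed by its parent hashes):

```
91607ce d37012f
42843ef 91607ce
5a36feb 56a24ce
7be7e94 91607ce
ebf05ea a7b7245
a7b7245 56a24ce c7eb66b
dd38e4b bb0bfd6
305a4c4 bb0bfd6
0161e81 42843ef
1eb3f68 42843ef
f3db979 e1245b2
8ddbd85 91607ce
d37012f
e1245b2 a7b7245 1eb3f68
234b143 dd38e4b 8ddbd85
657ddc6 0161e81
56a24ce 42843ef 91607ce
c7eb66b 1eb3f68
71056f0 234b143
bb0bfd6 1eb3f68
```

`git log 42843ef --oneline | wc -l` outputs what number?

3

Walking parent pointers from 42843ef: reachable set = {42843ef, 91607ce, d37012f}.
That is 3 commits.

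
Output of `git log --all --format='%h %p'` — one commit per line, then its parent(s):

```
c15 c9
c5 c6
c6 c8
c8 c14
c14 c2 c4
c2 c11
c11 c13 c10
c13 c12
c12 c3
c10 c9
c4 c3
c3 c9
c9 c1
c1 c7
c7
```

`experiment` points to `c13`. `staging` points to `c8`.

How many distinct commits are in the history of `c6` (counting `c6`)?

13

Walking parent pointers from c6: reachable set = {c1, c10, c11, c12, c13, c14, c2, c3, c4, c6, c7, c8, c9}.
That is 13 commits.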